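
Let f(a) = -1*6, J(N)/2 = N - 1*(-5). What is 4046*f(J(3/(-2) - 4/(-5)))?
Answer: -24276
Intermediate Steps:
J(N) = 10 + 2*N (J(N) = 2*(N - 1*(-5)) = 2*(N + 5) = 2*(5 + N) = 10 + 2*N)
f(a) = -6
4046*f(J(3/(-2) - 4/(-5))) = 4046*(-6) = -24276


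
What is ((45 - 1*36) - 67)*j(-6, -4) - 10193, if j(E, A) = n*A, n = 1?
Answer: -9961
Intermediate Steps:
j(E, A) = A (j(E, A) = 1*A = A)
((45 - 1*36) - 67)*j(-6, -4) - 10193 = ((45 - 1*36) - 67)*(-4) - 10193 = ((45 - 36) - 67)*(-4) - 10193 = (9 - 67)*(-4) - 10193 = -58*(-4) - 10193 = 232 - 10193 = -9961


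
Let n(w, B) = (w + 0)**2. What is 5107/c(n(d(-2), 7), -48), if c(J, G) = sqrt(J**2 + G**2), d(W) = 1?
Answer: 5107*sqrt(2305)/2305 ≈ 106.37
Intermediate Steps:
n(w, B) = w**2
c(J, G) = sqrt(G**2 + J**2)
5107/c(n(d(-2), 7), -48) = 5107/(sqrt((-48)**2 + (1**2)**2)) = 5107/(sqrt(2304 + 1**2)) = 5107/(sqrt(2304 + 1)) = 5107/(sqrt(2305)) = 5107*(sqrt(2305)/2305) = 5107*sqrt(2305)/2305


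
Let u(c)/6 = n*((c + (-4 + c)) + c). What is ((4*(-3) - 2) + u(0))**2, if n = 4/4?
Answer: 1444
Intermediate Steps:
n = 1 (n = 4*(1/4) = 1)
u(c) = -24 + 18*c (u(c) = 6*(1*((c + (-4 + c)) + c)) = 6*(1*((-4 + 2*c) + c)) = 6*(1*(-4 + 3*c)) = 6*(-4 + 3*c) = -24 + 18*c)
((4*(-3) - 2) + u(0))**2 = ((4*(-3) - 2) + (-24 + 18*0))**2 = ((-12 - 2) + (-24 + 0))**2 = (-14 - 24)**2 = (-38)**2 = 1444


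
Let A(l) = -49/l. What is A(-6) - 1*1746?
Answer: -10427/6 ≈ -1737.8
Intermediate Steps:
A(-6) - 1*1746 = -49/(-6) - 1*1746 = -49*(-⅙) - 1746 = 49/6 - 1746 = -10427/6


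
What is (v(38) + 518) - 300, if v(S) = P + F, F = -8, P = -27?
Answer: 183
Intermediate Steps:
v(S) = -35 (v(S) = -27 - 8 = -35)
(v(38) + 518) - 300 = (-35 + 518) - 300 = 483 - 300 = 183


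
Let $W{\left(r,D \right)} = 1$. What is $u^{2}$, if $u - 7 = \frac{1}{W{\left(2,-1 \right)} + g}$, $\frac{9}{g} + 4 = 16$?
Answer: $\frac{2809}{49} \approx 57.327$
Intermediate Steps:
$g = \frac{3}{4}$ ($g = \frac{9}{-4 + 16} = \frac{9}{12} = 9 \cdot \frac{1}{12} = \frac{3}{4} \approx 0.75$)
$u = \frac{53}{7}$ ($u = 7 + \frac{1}{1 + \frac{3}{4}} = 7 + \frac{1}{\frac{7}{4}} = 7 + \frac{4}{7} = \frac{53}{7} \approx 7.5714$)
$u^{2} = \left(\frac{53}{7}\right)^{2} = \frac{2809}{49}$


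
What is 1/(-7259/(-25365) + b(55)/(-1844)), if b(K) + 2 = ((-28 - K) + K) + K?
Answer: 46773060/12751471 ≈ 3.6681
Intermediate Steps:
b(K) = -30 + K (b(K) = -2 + (((-28 - K) + K) + K) = -2 + (-28 + K) = -30 + K)
1/(-7259/(-25365) + b(55)/(-1844)) = 1/(-7259/(-25365) + (-30 + 55)/(-1844)) = 1/(-7259*(-1/25365) + 25*(-1/1844)) = 1/(7259/25365 - 25/1844) = 1/(12751471/46773060) = 46773060/12751471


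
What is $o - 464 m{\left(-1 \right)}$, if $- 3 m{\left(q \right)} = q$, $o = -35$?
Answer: $- \frac{569}{3} \approx -189.67$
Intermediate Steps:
$m{\left(q \right)} = - \frac{q}{3}$
$o - 464 m{\left(-1 \right)} = -35 - 464 \left(\left(- \frac{1}{3}\right) \left(-1\right)\right) = -35 - \frac{464}{3} = - \frac{569}{3}$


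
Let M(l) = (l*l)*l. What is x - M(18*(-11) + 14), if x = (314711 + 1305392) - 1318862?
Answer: 6530745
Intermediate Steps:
x = 301241 (x = 1620103 - 1318862 = 301241)
M(l) = l³ (M(l) = l²*l = l³)
x - M(18*(-11) + 14) = 301241 - (18*(-11) + 14)³ = 301241 - (-198 + 14)³ = 301241 - 1*(-184)³ = 301241 - 1*(-6229504) = 301241 + 6229504 = 6530745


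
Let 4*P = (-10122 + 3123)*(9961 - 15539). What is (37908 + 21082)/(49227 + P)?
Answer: 23596/3923733 ≈ 0.0060137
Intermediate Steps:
P = 19520211/2 (P = ((-10122 + 3123)*(9961 - 15539))/4 = (-6999*(-5578))/4 = (1/4)*39040422 = 19520211/2 ≈ 9.7601e+6)
(37908 + 21082)/(49227 + P) = (37908 + 21082)/(49227 + 19520211/2) = 58990/(19618665/2) = 58990*(2/19618665) = 23596/3923733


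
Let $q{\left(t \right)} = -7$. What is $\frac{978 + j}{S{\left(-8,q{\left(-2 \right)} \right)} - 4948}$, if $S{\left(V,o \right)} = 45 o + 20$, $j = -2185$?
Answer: $\frac{1207}{5243} \approx 0.23021$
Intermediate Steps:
$S{\left(V,o \right)} = 20 + 45 o$
$\frac{978 + j}{S{\left(-8,q{\left(-2 \right)} \right)} - 4948} = \frac{978 - 2185}{\left(20 + 45 \left(-7\right)\right) - 4948} = - \frac{1207}{\left(20 - 315\right) - 4948} = - \frac{1207}{-295 - 4948} = - \frac{1207}{-5243} = \left(-1207\right) \left(- \frac{1}{5243}\right) = \frac{1207}{5243}$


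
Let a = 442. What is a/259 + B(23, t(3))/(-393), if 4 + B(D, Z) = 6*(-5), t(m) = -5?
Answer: 182512/101787 ≈ 1.7931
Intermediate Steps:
B(D, Z) = -34 (B(D, Z) = -4 + 6*(-5) = -4 - 30 = -34)
a/259 + B(23, t(3))/(-393) = 442/259 - 34/(-393) = 442*(1/259) - 34*(-1/393) = 442/259 + 34/393 = 182512/101787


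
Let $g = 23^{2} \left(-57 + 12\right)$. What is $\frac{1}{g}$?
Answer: $- \frac{1}{23805} \approx -4.2008 \cdot 10^{-5}$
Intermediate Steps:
$g = -23805$ ($g = 529 \left(-45\right) = -23805$)
$\frac{1}{g} = \frac{1}{-23805} = - \frac{1}{23805}$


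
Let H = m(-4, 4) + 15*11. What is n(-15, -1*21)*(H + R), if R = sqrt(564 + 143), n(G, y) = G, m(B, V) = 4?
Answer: -2535 - 15*sqrt(707) ≈ -2933.8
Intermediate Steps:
R = sqrt(707) ≈ 26.589
H = 169 (H = 4 + 15*11 = 4 + 165 = 169)
n(-15, -1*21)*(H + R) = -15*(169 + sqrt(707)) = -2535 - 15*sqrt(707)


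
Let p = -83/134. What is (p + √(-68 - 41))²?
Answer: (83 - 134*I*√109)²/17956 ≈ -108.62 - 12.934*I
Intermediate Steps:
p = -83/134 (p = -83*1/134 = -83/134 ≈ -0.61940)
(p + √(-68 - 41))² = (-83/134 + √(-68 - 41))² = (-83/134 + √(-109))² = (-83/134 + I*√109)²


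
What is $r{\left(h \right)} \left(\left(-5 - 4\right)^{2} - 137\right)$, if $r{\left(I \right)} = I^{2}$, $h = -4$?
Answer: $-896$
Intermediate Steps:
$r{\left(h \right)} \left(\left(-5 - 4\right)^{2} - 137\right) = \left(-4\right)^{2} \left(\left(-5 - 4\right)^{2} - 137\right) = 16 \left(\left(-9\right)^{2} - 137\right) = 16 \left(81 - 137\right) = 16 \left(-56\right) = -896$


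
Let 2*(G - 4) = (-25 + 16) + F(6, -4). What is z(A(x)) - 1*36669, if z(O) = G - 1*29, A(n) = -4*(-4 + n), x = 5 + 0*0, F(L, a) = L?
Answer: -73391/2 ≈ -36696.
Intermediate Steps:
x = 5 (x = 5 + 0 = 5)
A(n) = 16 - 4*n
G = 5/2 (G = 4 + ((-25 + 16) + 6)/2 = 4 + (-9 + 6)/2 = 4 + (½)*(-3) = 4 - 3/2 = 5/2 ≈ 2.5000)
z(O) = -53/2 (z(O) = 5/2 - 1*29 = 5/2 - 29 = -53/2)
z(A(x)) - 1*36669 = -53/2 - 1*36669 = -53/2 - 36669 = -73391/2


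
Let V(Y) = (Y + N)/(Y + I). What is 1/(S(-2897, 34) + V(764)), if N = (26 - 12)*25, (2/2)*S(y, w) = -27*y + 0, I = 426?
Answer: 595/46540862 ≈ 1.2784e-5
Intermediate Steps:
S(y, w) = -27*y (S(y, w) = -27*y + 0 = -27*y)
N = 350 (N = 14*25 = 350)
V(Y) = (350 + Y)/(426 + Y) (V(Y) = (Y + 350)/(Y + 426) = (350 + Y)/(426 + Y))
1/(S(-2897, 34) + V(764)) = 1/(-27*(-2897) + (350 + 764)/(426 + 764)) = 1/(78219 + 1114/1190) = 1/(78219 + (1/1190)*1114) = 1/(78219 + 557/595) = 1/(46540862/595) = 595/46540862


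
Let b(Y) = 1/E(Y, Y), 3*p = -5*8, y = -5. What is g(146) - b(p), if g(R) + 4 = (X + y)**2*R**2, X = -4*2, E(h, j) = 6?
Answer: 21614399/6 ≈ 3.6024e+6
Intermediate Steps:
X = -8
p = -40/3 (p = (-5*8)/3 = (1/3)*(-40) = -40/3 ≈ -13.333)
b(Y) = 1/6
g(R) = -4 + 169*R**2 (g(R) = -4 + (-8 - 5)**2*R**2 = -4 + (-13)**2*R**2 = -4 + 169*R**2)
g(146) - b(p) = (-4 + 169*146**2) - 1*1/6 = (-4 + 169*21316) - 1/6 = (-4 + 3602404) - 1/6 = 3602400 - 1/6 = 21614399/6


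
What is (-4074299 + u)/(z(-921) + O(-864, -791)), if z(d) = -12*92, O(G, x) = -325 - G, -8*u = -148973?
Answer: 32445419/4520 ≈ 7178.2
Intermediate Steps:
u = 148973/8 (u = -⅛*(-148973) = 148973/8 ≈ 18622.)
z(d) = -1104
(-4074299 + u)/(z(-921) + O(-864, -791)) = (-4074299 + 148973/8)/(-1104 + (-325 - 1*(-864))) = -32445419/(8*(-1104 + (-325 + 864))) = -32445419/(8*(-1104 + 539)) = -32445419/8/(-565) = -32445419/8*(-1/565) = 32445419/4520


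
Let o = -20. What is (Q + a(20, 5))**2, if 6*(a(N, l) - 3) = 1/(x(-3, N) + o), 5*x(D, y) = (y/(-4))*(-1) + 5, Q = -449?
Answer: 2320252561/11664 ≈ 1.9892e+5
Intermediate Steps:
x(D, y) = 1 + y/20 (x(D, y) = ((y/(-4))*(-1) + 5)/5 = ((y*(-1/4))*(-1) + 5)/5 = (-y/4*(-1) + 5)/5 = (y/4 + 5)/5 = (5 + y/4)/5 = 1 + y/20)
a(N, l) = 3 + 1/(6*(-19 + N/20)) (a(N, l) = 3 + 1/(6*((1 + N/20) - 20)) = 3 + 1/(6*(-19 + N/20)))
(Q + a(20, 5))**2 = (-449 + (-3410 + 9*20)/(3*(-380 + 20)))**2 = (-449 + (1/3)*(-3410 + 180)/(-360))**2 = (-449 + (1/3)*(-1/360)*(-3230))**2 = (-449 + 323/108)**2 = (-48169/108)**2 = 2320252561/11664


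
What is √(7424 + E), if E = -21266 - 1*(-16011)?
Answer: 3*√241 ≈ 46.573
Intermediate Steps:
E = -5255 (E = -21266 + 16011 = -5255)
√(7424 + E) = √(7424 - 5255) = √2169 = 3*√241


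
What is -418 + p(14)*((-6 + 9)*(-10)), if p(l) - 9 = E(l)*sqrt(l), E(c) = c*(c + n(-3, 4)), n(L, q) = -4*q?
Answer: -688 + 840*sqrt(14) ≈ 2455.0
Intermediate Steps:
E(c) = c*(-16 + c) (E(c) = c*(c - 4*4) = c*(c - 16) = c*(-16 + c))
p(l) = 9 + l**(3/2)*(-16 + l) (p(l) = 9 + (l*(-16 + l))*sqrt(l) = 9 + l**(3/2)*(-16 + l))
-418 + p(14)*((-6 + 9)*(-10)) = -418 + (9 + 14**(3/2)*(-16 + 14))*((-6 + 9)*(-10)) = -418 + (9 + (14*sqrt(14))*(-2))*(3*(-10)) = -418 + (9 - 28*sqrt(14))*(-30) = -418 + (-270 + 840*sqrt(14)) = -688 + 840*sqrt(14)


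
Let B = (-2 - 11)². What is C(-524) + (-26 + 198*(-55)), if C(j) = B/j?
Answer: -5720153/524 ≈ -10916.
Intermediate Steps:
B = 169 (B = (-13)² = 169)
C(j) = 169/j
C(-524) + (-26 + 198*(-55)) = 169/(-524) + (-26 + 198*(-55)) = 169*(-1/524) + (-26 - 10890) = -169/524 - 10916 = -5720153/524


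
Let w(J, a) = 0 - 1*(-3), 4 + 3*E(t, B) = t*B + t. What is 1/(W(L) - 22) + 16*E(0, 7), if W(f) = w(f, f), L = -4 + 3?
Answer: -1219/57 ≈ -21.386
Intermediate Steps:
L = -1
E(t, B) = -4/3 + t/3 + B*t/3 (E(t, B) = -4/3 + (t*B + t)/3 = -4/3 + (B*t + t)/3 = -4/3 + (t + B*t)/3 = -4/3 + (t/3 + B*t/3) = -4/3 + t/3 + B*t/3)
w(J, a) = 3 (w(J, a) = 0 + 3 = 3)
W(f) = 3
1/(W(L) - 22) + 16*E(0, 7) = 1/(3 - 22) + 16*(-4/3 + (1/3)*0 + (1/3)*7*0) = 1/(-19) + 16*(-4/3 + 0 + 0) = -1/19 + 16*(-4/3) = -1/19 - 64/3 = -1219/57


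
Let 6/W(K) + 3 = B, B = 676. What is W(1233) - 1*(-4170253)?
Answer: 2806580275/673 ≈ 4.1703e+6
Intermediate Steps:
W(K) = 6/673 (W(K) = 6/(-3 + 676) = 6/673)
W(1233) - 1*(-4170253) = 6/673 - 1*(-4170253) = 6/673 + 4170253 = 2806580275/673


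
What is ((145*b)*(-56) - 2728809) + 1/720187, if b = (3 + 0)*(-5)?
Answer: -1877533990682/720187 ≈ -2.6070e+6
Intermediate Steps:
b = -15 (b = 3*(-5) = -15)
((145*b)*(-56) - 2728809) + 1/720187 = ((145*(-15))*(-56) - 2728809) + 1/720187 = (-2175*(-56) - 2728809) + 1/720187 = (121800 - 2728809) + 1/720187 = -2607009 + 1/720187 = -1877533990682/720187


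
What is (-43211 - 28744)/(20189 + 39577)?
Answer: -23985/19922 ≈ -1.2039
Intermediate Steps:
(-43211 - 28744)/(20189 + 39577) = -71955/59766 = -71955*1/59766 = -23985/19922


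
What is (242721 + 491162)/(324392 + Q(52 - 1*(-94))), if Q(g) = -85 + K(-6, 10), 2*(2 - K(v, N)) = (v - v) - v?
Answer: 733883/324306 ≈ 2.2629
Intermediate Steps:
K(v, N) = 2 + v/2 (K(v, N) = 2 - ((v - v) - v)/2 = 2 - (0 - v)/2 = 2 - (-1)*v/2 = 2 + v/2)
Q(g) = -86 (Q(g) = -85 + (2 + (½)*(-6)) = -85 + (2 - 3) = -85 - 1 = -86)
(242721 + 491162)/(324392 + Q(52 - 1*(-94))) = (242721 + 491162)/(324392 - 86) = 733883/324306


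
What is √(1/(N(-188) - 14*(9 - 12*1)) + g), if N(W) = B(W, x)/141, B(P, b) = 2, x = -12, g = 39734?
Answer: √348604232717/2962 ≈ 199.33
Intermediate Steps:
N(W) = 2/141
√(1/(N(-188) - 14*(9 - 12*1)) + g) = √(1/(2/141 - 14*(9 - 12*1)) + 39734) = √(1/(2/141 - 14*(9 - 12)) + 39734) = √(1/(2/141 - 14*(-3)) + 39734) = √(1/(2/141 + 42) + 39734) = √(1/(5924/141) + 39734) = √(141/5924 + 39734) = √(235384357/5924) = √348604232717/2962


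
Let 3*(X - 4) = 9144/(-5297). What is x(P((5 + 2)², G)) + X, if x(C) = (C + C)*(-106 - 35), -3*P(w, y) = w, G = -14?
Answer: 24416122/5297 ≈ 4609.4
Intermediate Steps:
P(w, y) = -w/3
x(C) = -282*C (x(C) = (2*C)*(-141) = -282*C)
X = 18140/5297 (X = 4 + (9144/(-5297))/3 = 4 + (9144*(-1/5297))/3 = 4 + (⅓)*(-9144/5297) = 4 - 3048/5297 = 18140/5297 ≈ 3.4246)
x(P((5 + 2)², G)) + X = -(-94)*(5 + 2)² + 18140/5297 = -(-94)*7² + 18140/5297 = -(-94)*49 + 18140/5297 = -282*(-49/3) + 18140/5297 = 4606 + 18140/5297 = 24416122/5297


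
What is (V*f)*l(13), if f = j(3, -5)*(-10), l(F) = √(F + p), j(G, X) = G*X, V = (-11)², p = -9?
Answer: 36300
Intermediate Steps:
V = 121
l(F) = √(-9 + F) (l(F) = √(F - 9) = √(-9 + F))
f = 150 (f = (3*(-5))*(-10) = -15*(-10) = 150)
(V*f)*l(13) = (121*150)*√(-9 + 13) = 18150*√4 = 18150*2 = 36300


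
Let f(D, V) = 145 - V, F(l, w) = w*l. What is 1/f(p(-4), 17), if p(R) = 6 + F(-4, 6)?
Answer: 1/128 ≈ 0.0078125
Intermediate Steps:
F(l, w) = l*w
p(R) = -18 (p(R) = 6 - 4*6 = 6 - 24 = -18)
1/f(p(-4), 17) = 1/(145 - 1*17) = 1/(145 - 17) = 1/128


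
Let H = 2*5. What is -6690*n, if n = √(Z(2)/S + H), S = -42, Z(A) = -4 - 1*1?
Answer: -5575*√714/7 ≈ -21281.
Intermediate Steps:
Z(A) = -5 (Z(A) = -4 - 1 = -5)
H = 10
n = 5*√714/42 (n = √(-5/(-42) + 10) = √(-5*(-1/42) + 10) = √(5/42 + 10) = √(425/42) = 5*√714/42 ≈ 3.1810)
-6690*n = -5575*√714/7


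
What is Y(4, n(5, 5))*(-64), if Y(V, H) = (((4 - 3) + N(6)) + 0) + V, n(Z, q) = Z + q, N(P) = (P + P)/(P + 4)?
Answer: -1984/5 ≈ -396.80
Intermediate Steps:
N(P) = 2*P/(4 + P) (N(P) = (2*P)/(4 + P) = 2*P/(4 + P))
Y(V, H) = 11/5 + V (Y(V, H) = (((4 - 3) + 2*6/(4 + 6)) + 0) + V = ((1 + 2*6/10) + 0) + V = ((1 + 2*6*(⅒)) + 0) + V = ((1 + 6/5) + 0) + V = (11/5 + 0) + V = 11/5 + V)
Y(4, n(5, 5))*(-64) = (11/5 + 4)*(-64) = (31/5)*(-64) = -1984/5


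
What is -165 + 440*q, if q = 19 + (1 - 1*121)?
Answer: -44605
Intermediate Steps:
q = -101 (q = 19 + (1 - 121) = 19 - 120 = -101)
-165 + 440*q = -165 + 440*(-101) = -165 - 44440 = -44605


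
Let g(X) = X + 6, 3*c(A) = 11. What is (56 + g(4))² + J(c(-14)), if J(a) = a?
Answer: 13079/3 ≈ 4359.7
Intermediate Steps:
c(A) = 11/3 (c(A) = (⅓)*11 = 11/3)
g(X) = 6 + X
(56 + g(4))² + J(c(-14)) = (56 + (6 + 4))² + 11/3 = (56 + 10)² + 11/3 = 66² + 11/3 = 4356 + 11/3 = 13079/3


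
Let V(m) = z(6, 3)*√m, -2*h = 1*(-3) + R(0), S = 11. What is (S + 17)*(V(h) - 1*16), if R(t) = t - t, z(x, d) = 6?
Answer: -448 + 84*√6 ≈ -242.24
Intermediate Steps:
R(t) = 0
h = 3/2 (h = -(1*(-3) + 0)/2 = -(-3 + 0)/2 = -½*(-3) = 3/2 ≈ 1.5000)
V(m) = 6*√m
(S + 17)*(V(h) - 1*16) = (11 + 17)*(6*√(3/2) - 1*16) = 28*(6*(√6/2) - 16) = 28*(3*√6 - 16) = 28*(-16 + 3*√6) = -448 + 84*√6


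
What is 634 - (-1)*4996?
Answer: 5630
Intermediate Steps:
634 - (-1)*4996 = 634 - 1*(-4996) = 634 + 4996 = 5630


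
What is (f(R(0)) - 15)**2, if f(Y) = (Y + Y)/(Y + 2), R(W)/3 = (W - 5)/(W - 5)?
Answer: 4761/25 ≈ 190.44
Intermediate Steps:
R(W) = 3 (R(W) = 3*((W - 5)/(W - 5)) = 3*((-5 + W)/(-5 + W)) = 3*1 = 3)
f(Y) = 2*Y/(2 + Y) (f(Y) = (2*Y)/(2 + Y) = 2*Y/(2 + Y))
(f(R(0)) - 15)**2 = (2*3/(2 + 3) - 15)**2 = (2*3/5 - 15)**2 = (2*3*(1/5) - 15)**2 = (6/5 - 15)**2 = (-69/5)**2 = 4761/25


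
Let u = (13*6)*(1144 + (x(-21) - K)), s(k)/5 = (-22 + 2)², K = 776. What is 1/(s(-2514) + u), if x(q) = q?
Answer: 1/29066 ≈ 3.4404e-5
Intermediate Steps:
s(k) = 2000 (s(k) = 5*(-22 + 2)² = 5*(-20)² = 5*400 = 2000)
u = 27066 (u = (13*6)*(1144 + (-21 - 1*776)) = 78*(1144 + (-21 - 776)) = 78*(1144 - 797) = 78*347 = 27066)
1/(s(-2514) + u) = 1/(2000 + 27066) = 1/29066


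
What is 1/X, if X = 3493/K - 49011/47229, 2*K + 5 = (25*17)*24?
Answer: -160499885/56575117 ≈ -2.8369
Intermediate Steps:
K = 10195/2 (K = -5/2 + ((25*17)*24)/2 = -5/2 + (425*24)/2 = -5/2 + (½)*10200 = -5/2 + 5100 = 10195/2 ≈ 5097.5)
X = -56575117/160499885 (X = 3493/(10195/2) - 49011/47229 = 3493*(2/10195) - 49011*1/47229 = 6986/10195 - 16337/15743 = -56575117/160499885 ≈ -0.35249)
1/X = 1/(-56575117/160499885) = -160499885/56575117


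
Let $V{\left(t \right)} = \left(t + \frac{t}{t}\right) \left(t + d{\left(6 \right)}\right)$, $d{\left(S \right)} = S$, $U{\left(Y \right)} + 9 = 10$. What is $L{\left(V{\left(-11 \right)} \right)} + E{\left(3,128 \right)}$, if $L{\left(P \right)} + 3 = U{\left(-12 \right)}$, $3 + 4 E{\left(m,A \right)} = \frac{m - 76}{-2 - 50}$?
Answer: $- \frac{499}{208} \approx -2.399$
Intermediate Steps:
$U{\left(Y \right)} = 1$ ($U{\left(Y \right)} = -9 + 10 = 1$)
$V{\left(t \right)} = \left(1 + t\right) \left(6 + t\right)$ ($V{\left(t \right)} = \left(t + \frac{t}{t}\right) \left(t + 6\right) = \left(t + 1\right) \left(6 + t\right) = \left(1 + t\right) \left(6 + t\right)$)
$E{\left(m,A \right)} = - \frac{5}{13} - \frac{m}{208}$ ($E{\left(m,A \right)} = - \frac{3}{4} + \frac{\left(m - 76\right) \frac{1}{-2 - 50}}{4} = - \frac{3}{4} + \frac{\left(-76 + m\right) \frac{1}{-52}}{4} = - \frac{3}{4} + \frac{\left(-76 + m\right) \left(- \frac{1}{52}\right)}{4} = - \frac{3}{4} + \frac{\frac{19}{13} - \frac{m}{52}}{4} = - \frac{3}{4} - \left(- \frac{19}{52} + \frac{m}{208}\right) = - \frac{5}{13} - \frac{m}{208}$)
$L{\left(P \right)} = -2$ ($L{\left(P \right)} = -3 + 1 = -2$)
$L{\left(V{\left(-11 \right)} \right)} + E{\left(3,128 \right)} = -2 - \frac{83}{208} = - \frac{499}{208}$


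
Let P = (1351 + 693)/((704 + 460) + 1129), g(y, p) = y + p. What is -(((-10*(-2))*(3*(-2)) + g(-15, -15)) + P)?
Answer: 341906/2293 ≈ 149.11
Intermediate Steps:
g(y, p) = p + y
P = 2044/2293 (P = 2044/(1164 + 1129) = 2044/2293 ≈ 0.89141)
-(((-10*(-2))*(3*(-2)) + g(-15, -15)) + P) = -(((-10*(-2))*(3*(-2)) + (-15 - 15)) + 2044/2293) = -((20*(-6) - 30) + 2044/2293) = -((-120 - 30) + 2044/2293) = -(-150 + 2044/2293) = -1*(-341906/2293) = 341906/2293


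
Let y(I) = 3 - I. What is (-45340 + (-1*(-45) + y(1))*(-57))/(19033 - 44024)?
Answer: 48019/24991 ≈ 1.9215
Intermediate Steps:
(-45340 + (-1*(-45) + y(1))*(-57))/(19033 - 44024) = (-45340 + (-1*(-45) + (3 - 1*1))*(-57))/(19033 - 44024) = (-45340 + (45 + (3 - 1))*(-57))/(-24991) = (-45340 + (45 + 2)*(-57))*(-1/24991) = (-45340 + 47*(-57))*(-1/24991) = (-45340 - 2679)*(-1/24991) = -48019*(-1/24991) = 48019/24991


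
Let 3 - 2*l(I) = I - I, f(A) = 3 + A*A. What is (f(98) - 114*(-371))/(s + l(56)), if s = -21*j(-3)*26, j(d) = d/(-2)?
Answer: -103802/1635 ≈ -63.487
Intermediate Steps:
j(d) = -d/2 (j(d) = d*(-1/2) = -d/2)
f(A) = 3 + A**2
l(I) = 3/2 (l(I) = 3/2 - (I - I)/2 = 3/2 - 1/2*0 = 3/2 + 0 = 3/2)
s = -819 (s = -(-21)*(-3)/2*26 = -21*3/2*26 = -63/2*26 = -819)
(f(98) - 114*(-371))/(s + l(56)) = ((3 + 98**2) - 114*(-371))/(-819 + 3/2) = ((3 + 9604) + 42294)/(-1635/2) = (9607 + 42294)*(-2/1635) = 51901*(-2/1635) = -103802/1635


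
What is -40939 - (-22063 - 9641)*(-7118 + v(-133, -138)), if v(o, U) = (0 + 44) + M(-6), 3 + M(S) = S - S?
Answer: -224410147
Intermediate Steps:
M(S) = -3 (M(S) = -3 + (S - S) = -3 + 0 = -3)
v(o, U) = 41 (v(o, U) = (0 + 44) - 3 = 44 - 3 = 41)
-40939 - (-22063 - 9641)*(-7118 + v(-133, -138)) = -40939 - (-22063 - 9641)*(-7118 + 41) = -40939 - (-31704)*(-7077) = -40939 - 1*224369208 = -40939 - 224369208 = -224410147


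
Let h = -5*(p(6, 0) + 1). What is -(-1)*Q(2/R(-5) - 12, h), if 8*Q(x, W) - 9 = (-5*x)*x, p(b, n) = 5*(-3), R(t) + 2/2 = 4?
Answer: -5699/72 ≈ -79.153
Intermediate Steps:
R(t) = 3 (R(t) = -1 + 4 = 3)
p(b, n) = -15
h = 70 (h = -5*(-15 + 1) = -5*(-14) = 70)
Q(x, W) = 9/8 - 5*x**2/8 (Q(x, W) = 9/8 + ((-5*x)*x)/8 = 9/8 + (-5*x**2)/8 = 9/8 - 5*x**2/8)
-(-1)*Q(2/R(-5) - 12, h) = -(-1)*(9/8 - 5*(2/3 - 12)**2/8) = -(-1)*(9/8 - 5*(-34/3)**2/8) = -(-1)*(9/8 - 5/8*1156/9) = -(-1)*(9/8 - 1445/18) = -(-1)*(-5699)/72 = -1*5699/72 = -5699/72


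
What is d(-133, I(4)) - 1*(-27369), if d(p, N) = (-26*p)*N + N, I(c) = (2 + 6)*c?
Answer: 138057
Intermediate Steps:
I(c) = 8*c
d(p, N) = N - 26*N*p (d(p, N) = -26*N*p + N = N - 26*N*p)
d(-133, I(4)) - 1*(-27369) = (8*4)*(1 - 26*(-133)) - 1*(-27369) = 32*(1 + 3458) + 27369 = 32*3459 + 27369 = 110688 + 27369 = 138057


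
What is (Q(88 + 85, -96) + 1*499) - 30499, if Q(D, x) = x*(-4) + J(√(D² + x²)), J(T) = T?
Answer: -29616 + √39145 ≈ -29418.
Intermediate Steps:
Q(D, x) = √(D² + x²) - 4*x (Q(D, x) = x*(-4) + √(D² + x²) = -4*x + √(D² + x²) = √(D² + x²) - 4*x)
(Q(88 + 85, -96) + 1*499) - 30499 = ((√((88 + 85)² + (-96)²) - 4*(-96)) + 1*499) - 30499 = ((√(173² + 9216) + 384) + 499) - 30499 = ((√(29929 + 9216) + 384) + 499) - 30499 = ((√39145 + 384) + 499) - 30499 = ((384 + √39145) + 499) - 30499 = (883 + √39145) - 30499 = -29616 + √39145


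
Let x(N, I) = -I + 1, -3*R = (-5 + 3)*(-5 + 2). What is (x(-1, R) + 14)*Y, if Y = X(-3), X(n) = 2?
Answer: 34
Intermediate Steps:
R = -2 (R = -(-5 + 3)*(-5 + 2)/3 = -(-2)*(-3)/3 = -1/3*6 = -2)
Y = 2
x(N, I) = 1 - I
(x(-1, R) + 14)*Y = ((1 - 1*(-2)) + 14)*2 = ((1 + 2) + 14)*2 = (3 + 14)*2 = 17*2 = 34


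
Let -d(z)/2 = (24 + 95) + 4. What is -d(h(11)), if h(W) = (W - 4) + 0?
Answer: 246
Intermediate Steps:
h(W) = -4 + W (h(W) = (-4 + W) + 0 = -4 + W)
d(z) = -246 (d(z) = -2*((24 + 95) + 4) = -2*(119 + 4) = -2*123 = -246)
-d(h(11)) = -1*(-246) = 246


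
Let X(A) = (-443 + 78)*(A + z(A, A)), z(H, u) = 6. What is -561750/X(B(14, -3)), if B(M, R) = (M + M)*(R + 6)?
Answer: 3745/219 ≈ 17.100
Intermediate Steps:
B(M, R) = 2*M*(6 + R) (B(M, R) = (2*M)*(6 + R) = 2*M*(6 + R))
X(A) = -2190 - 365*A (X(A) = (-443 + 78)*(A + 6) = -365*(6 + A) = -2190 - 365*A)
-561750/X(B(14, -3)) = -561750/(-2190 - 730*14*(6 - 3)) = -561750/(-2190 - 730*14*3) = -561750/(-2190 - 365*84) = -561750/(-2190 - 30660) = -561750/(-32850) = -561750*(-1/32850) = 3745/219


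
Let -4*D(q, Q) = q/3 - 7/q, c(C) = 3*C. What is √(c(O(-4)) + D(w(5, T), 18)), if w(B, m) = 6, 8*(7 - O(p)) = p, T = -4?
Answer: √3210/12 ≈ 4.7214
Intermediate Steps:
O(p) = 7 - p/8
D(q, Q) = -q/12 + 7/(4*q) (D(q, Q) = -(q/3 - 7/q)/4 = -(-7/q + q/3)/4 = -q/12 + 7/(4*q))
√(c(O(-4)) + D(w(5, T), 18)) = √(3*(7 - ⅛*(-4)) + (1/12)*(21 - 1*6²)/6) = √(3*(7 + ½) + (1/12)*(⅙)*(21 - 1*36)) = √(3*(15/2) + (1/12)*(⅙)*(21 - 36)) = √(45/2 + (1/12)*(⅙)*(-15)) = √(45/2 - 5/24) = √(535/24) = √3210/12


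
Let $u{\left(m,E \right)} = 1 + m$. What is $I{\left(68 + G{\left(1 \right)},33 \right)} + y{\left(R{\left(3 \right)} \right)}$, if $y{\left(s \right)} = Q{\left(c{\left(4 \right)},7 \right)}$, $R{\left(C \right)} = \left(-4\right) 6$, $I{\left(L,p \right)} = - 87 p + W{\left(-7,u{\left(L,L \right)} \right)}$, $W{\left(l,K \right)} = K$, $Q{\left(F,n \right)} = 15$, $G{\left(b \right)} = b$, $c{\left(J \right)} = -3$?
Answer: $-2786$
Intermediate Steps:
$I{\left(L,p \right)} = 1 + L - 87 p$ ($I{\left(L,p \right)} = - 87 p + \left(1 + L\right) = 1 + L - 87 p$)
$R{\left(C \right)} = -24$
$y{\left(s \right)} = 15$
$I{\left(68 + G{\left(1 \right)},33 \right)} + y{\left(R{\left(3 \right)} \right)} = \left(1 + \left(68 + 1\right) - 2871\right) + 15 = \left(1 + 69 - 2871\right) + 15 = -2801 + 15 = -2786$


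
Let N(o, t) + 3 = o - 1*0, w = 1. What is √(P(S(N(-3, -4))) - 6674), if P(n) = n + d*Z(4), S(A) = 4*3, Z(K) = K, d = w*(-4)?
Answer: 3*I*√742 ≈ 81.719*I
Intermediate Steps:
d = -4 (d = 1*(-4) = -4)
N(o, t) = -3 + o (N(o, t) = -3 + (o - 1*0) = -3 + (o + 0) = -3 + o)
S(A) = 12
P(n) = -16 + n (P(n) = n - 4*4 = n - 16 = -16 + n)
√(P(S(N(-3, -4))) - 6674) = √((-16 + 12) - 6674) = √(-4 - 6674) = √(-6678) = 3*I*√742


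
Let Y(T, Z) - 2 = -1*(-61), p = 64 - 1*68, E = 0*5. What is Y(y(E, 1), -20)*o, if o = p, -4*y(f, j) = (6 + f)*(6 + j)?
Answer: -252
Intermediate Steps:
E = 0
y(f, j) = -(6 + f)*(6 + j)/4
p = -4 (p = 64 - 68 = -4)
Y(T, Z) = 63 (Y(T, Z) = 2 - 1*(-61) = 2 + 61 = 63)
o = -4
Y(y(E, 1), -20)*o = 63*(-4) = -252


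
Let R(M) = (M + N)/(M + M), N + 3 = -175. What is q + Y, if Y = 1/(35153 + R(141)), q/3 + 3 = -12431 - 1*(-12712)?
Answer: 8267533188/9913109 ≈ 834.00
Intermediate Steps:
N = -178 (N = -3 - 175 = -178)
R(M) = (-178 + M)/(2*M) (R(M) = (M - 178)/(M + M) = (-178 + M)/((2*M)) = (-178 + M)*(1/(2*M)) = (-178 + M)/(2*M))
q = 834 (q = -9 + 3*(-12431 - 1*(-12712)) = -9 + 3*(-12431 + 12712) = -9 + 3*281 = -9 + 843 = 834)
Y = 282/9913109 (Y = 1/(35153 + (1/2)*(-178 + 141)/141) = 1/(35153 + (1/2)*(1/141)*(-37)) = 1/(35153 - 37/282) = 1/(9913109/282) = 282/9913109 ≈ 2.8447e-5)
q + Y = 834 + 282/9913109 = 8267533188/9913109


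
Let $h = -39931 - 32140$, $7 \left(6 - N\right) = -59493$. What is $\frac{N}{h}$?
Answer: $- \frac{8505}{72071} \approx -0.11801$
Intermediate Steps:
$N = 8505$ ($N = 6 - -8499 = 6 + 8499 = 8505$)
$h = -72071$
$\frac{N}{h} = \frac{8505}{-72071} = 8505 \left(- \frac{1}{72071}\right) = - \frac{8505}{72071}$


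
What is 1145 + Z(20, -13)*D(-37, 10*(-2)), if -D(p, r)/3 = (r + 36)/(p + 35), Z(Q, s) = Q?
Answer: 1625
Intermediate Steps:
D(p, r) = -3*(36 + r)/(35 + p) (D(p, r) = -3*(r + 36)/(p + 35) = -3*(36 + r)/(35 + p))
1145 + Z(20, -13)*D(-37, 10*(-2)) = 1145 + 20*(3*(-36 - 10*(-2))/(35 - 37)) = 1145 + 20*(3*(-36 - 1*(-20))/(-2)) = 1145 + 20*(3*(-1/2)*(-36 + 20)) = 1145 + 20*(3*(-1/2)*(-16)) = 1145 + 20*24 = 1145 + 480 = 1625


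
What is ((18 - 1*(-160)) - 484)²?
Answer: 93636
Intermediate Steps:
((18 - 1*(-160)) - 484)² = ((18 + 160) - 484)² = (178 - 484)² = (-306)² = 93636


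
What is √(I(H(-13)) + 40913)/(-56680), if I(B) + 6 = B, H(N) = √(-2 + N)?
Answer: -√(40907 + I*√15)/56680 ≈ -0.0035684 - 1.6892e-7*I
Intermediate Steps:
I(B) = -6 + B
√(I(H(-13)) + 40913)/(-56680) = √((-6 + √(-2 - 13)) + 40913)/(-56680) = √((-6 + √(-15)) + 40913)*(-1/56680) = √((-6 + I*√15) + 40913)*(-1/56680) = √(40907 + I*√15)*(-1/56680) = -√(40907 + I*√15)/56680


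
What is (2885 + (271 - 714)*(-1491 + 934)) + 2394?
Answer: 252030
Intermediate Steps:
(2885 + (271 - 714)*(-1491 + 934)) + 2394 = (2885 - 443*(-557)) + 2394 = (2885 + 246751) + 2394 = 249636 + 2394 = 252030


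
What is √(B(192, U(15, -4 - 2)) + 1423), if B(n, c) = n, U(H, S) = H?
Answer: √1615 ≈ 40.187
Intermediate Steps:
√(B(192, U(15, -4 - 2)) + 1423) = √(192 + 1423) = √1615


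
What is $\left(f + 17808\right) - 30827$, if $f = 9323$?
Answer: $-3696$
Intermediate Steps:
$\left(f + 17808\right) - 30827 = \left(9323 + 17808\right) - 30827 = 27131 - 30827 = -3696$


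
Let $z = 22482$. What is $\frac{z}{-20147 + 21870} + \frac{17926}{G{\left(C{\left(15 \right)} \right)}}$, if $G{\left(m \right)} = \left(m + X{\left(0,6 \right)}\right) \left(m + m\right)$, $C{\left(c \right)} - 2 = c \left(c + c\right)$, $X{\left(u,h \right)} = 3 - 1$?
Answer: $\frac{4628929505}{353573384} \approx 13.092$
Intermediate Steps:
$X{\left(u,h \right)} = 2$ ($X{\left(u,h \right)} = 3 - 1 = 2$)
$C{\left(c \right)} = 2 + 2 c^{2}$ ($C{\left(c \right)} = 2 + c \left(c + c\right) = 2 + c 2 c = 2 + 2 c^{2}$)
$G{\left(m \right)} = 2 m \left(2 + m\right)$ ($G{\left(m \right)} = \left(m + 2\right) \left(m + m\right) = \left(2 + m\right) 2 m = 2 m \left(2 + m\right)$)
$\frac{z}{-20147 + 21870} + \frac{17926}{G{\left(C{\left(15 \right)} \right)}} = \frac{22482}{-20147 + 21870} + \frac{17926}{2 \left(2 + 2 \cdot 15^{2}\right) \left(2 + \left(2 + 2 \cdot 15^{2}\right)\right)} = \frac{22482}{1723} + \frac{17926}{2 \left(2 + 2 \cdot 225\right) \left(2 + \left(2 + 2 \cdot 225\right)\right)} = 22482 \cdot \frac{1}{1723} + \frac{17926}{2 \left(2 + 450\right) \left(2 + \left(2 + 450\right)\right)} = \frac{22482}{1723} + \frac{17926}{2 \cdot 452 \left(2 + 452\right)} = \frac{22482}{1723} + \frac{17926}{2 \cdot 452 \cdot 454} = \frac{22482}{1723} + \frac{17926}{410416} = \frac{22482}{1723} + 17926 \cdot \frac{1}{410416} = \frac{22482}{1723} + \frac{8963}{205208} = \frac{4628929505}{353573384}$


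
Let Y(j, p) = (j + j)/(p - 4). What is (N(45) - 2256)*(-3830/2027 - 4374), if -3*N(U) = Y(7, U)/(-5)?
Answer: 12306368725328/1246605 ≈ 9.8719e+6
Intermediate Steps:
Y(j, p) = 2*j/(-4 + p) (Y(j, p) = (2*j)/(-4 + p) = 2*j/(-4 + p))
N(U) = 14/(15*(-4 + U)) (N(U) = -2*7/(-4 + U)/(3*(-5)) = -14/(-4 + U)*(-1)/(3*5) = -(-14)/(15*(-4 + U)) = 14/(15*(-4 + U)))
(N(45) - 2256)*(-3830/2027 - 4374) = (14/(15*(-4 + 45)) - 2256)*(-3830/2027 - 4374) = ((14/15)/41 - 2256)*(-3830*1/2027 - 4374) = ((14/15)*(1/41) - 2256)*(-3830/2027 - 4374) = (14/615 - 2256)*(-8869928/2027) = -1387426/615*(-8869928/2027) = 12306368725328/1246605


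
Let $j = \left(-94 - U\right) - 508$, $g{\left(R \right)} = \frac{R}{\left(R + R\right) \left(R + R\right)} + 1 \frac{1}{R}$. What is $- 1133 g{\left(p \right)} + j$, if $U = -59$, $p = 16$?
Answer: $- \frac{40417}{64} \approx -631.52$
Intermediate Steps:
$g{\left(R \right)} = \frac{5}{4 R}$ ($g{\left(R \right)} = \frac{R}{2 R 2 R} + \frac{1}{R} = \frac{R}{4 R^{2}} + \frac{1}{R} = R \frac{1}{4 R^{2}} + \frac{1}{R} = \frac{1}{4 R} + \frac{1}{R} = \frac{5}{4 R}$)
$j = -543$ ($j = \left(-94 - -59\right) - 508 = \left(-94 + 59\right) - 508 = -35 - 508 = -543$)
$- 1133 g{\left(p \right)} + j = - 1133 \frac{5}{4 \cdot 16} - 543 = - 1133 \cdot \frac{5}{4} \cdot \frac{1}{16} - 543 = \left(-1133\right) \frac{5}{64} - 543 = - \frac{5665}{64} - 543 = - \frac{40417}{64}$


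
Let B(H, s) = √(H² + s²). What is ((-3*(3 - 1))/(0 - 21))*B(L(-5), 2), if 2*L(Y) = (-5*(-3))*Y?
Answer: √5641/7 ≈ 10.730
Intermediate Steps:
L(Y) = 15*Y/2 (L(Y) = ((-5*(-3))*Y)/2 = (15*Y)/2 = 15*Y/2)
((-3*(3 - 1))/(0 - 21))*B(L(-5), 2) = ((-3*(3 - 1))/(0 - 21))*√(((15/2)*(-5))² + 2²) = (-3*2/(-21))*√((-75/2)² + 4) = (-6*(-1/21))*√(5625/4 + 4) = 2*√(5641/4)/7 = 2*(√5641/2)/7 = √5641/7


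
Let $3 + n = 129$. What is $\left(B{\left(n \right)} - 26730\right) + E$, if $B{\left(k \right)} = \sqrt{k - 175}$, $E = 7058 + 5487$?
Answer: $-14185 + 7 i \approx -14185.0 + 7.0 i$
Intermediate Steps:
$n = 126$ ($n = -3 + 129 = 126$)
$E = 12545$
$B{\left(k \right)} = \sqrt{-175 + k}$
$\left(B{\left(n \right)} - 26730\right) + E = \left(\sqrt{-175 + 126} - 26730\right) + 12545 = \left(\sqrt{-49} - 26730\right) + 12545 = \left(7 i - 26730\right) + 12545 = \left(-26730 + 7 i\right) + 12545 = -14185 + 7 i$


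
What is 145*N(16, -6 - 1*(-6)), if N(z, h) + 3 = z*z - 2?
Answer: 36395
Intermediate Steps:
N(z, h) = -5 + z**2 (N(z, h) = -3 + (z*z - 2) = -3 + (z**2 - 2) = -3 + (-2 + z**2) = -5 + z**2)
145*N(16, -6 - 1*(-6)) = 145*(-5 + 16**2) = 145*(-5 + 256) = 145*251 = 36395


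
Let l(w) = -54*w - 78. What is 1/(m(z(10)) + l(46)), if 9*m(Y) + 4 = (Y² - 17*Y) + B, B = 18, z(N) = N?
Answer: -9/23114 ≈ -0.00038937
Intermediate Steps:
l(w) = -78 - 54*w
m(Y) = 14/9 - 17*Y/9 + Y²/9 (m(Y) = -4/9 + ((Y² - 17*Y) + 18)/9 = -4/9 + (18 + Y² - 17*Y)/9 = -4/9 + (2 - 17*Y/9 + Y²/9) = 14/9 - 17*Y/9 + Y²/9)
1/(m(z(10)) + l(46)) = 1/((14/9 - 17/9*10 + (⅑)*10²) + (-78 - 54*46)) = 1/((14/9 - 170/9 + (⅑)*100) + (-78 - 2484)) = 1/((14/9 - 170/9 + 100/9) - 2562) = 1/(-56/9 - 2562) = 1/(-23114/9) = -9/23114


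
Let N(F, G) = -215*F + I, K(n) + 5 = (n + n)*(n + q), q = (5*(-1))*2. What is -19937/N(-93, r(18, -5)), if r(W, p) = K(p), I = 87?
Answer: -19937/20082 ≈ -0.99278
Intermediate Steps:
q = -10 (q = -5*2 = -10)
K(n) = -5 + 2*n*(-10 + n) (K(n) = -5 + (n + n)*(n - 10) = -5 + (2*n)*(-10 + n) = -5 + 2*n*(-10 + n))
r(W, p) = -5 - 20*p + 2*p**2
N(F, G) = 87 - 215*F (N(F, G) = -215*F + 87 = 87 - 215*F)
-19937/N(-93, r(18, -5)) = -19937/(87 - 215*(-93)) = -19937/(87 + 19995) = -19937/20082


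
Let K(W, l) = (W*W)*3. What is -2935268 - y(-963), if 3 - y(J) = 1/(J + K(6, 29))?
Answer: -2509656706/855 ≈ -2.9353e+6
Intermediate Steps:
K(W, l) = 3*W² (K(W, l) = W²*3 = 3*W²)
y(J) = 3 - 1/(108 + J) (y(J) = 3 - 1/(J + 3*6²) = 3 - 1/(J + 3*36) = 3 - 1/(J + 108) = 3 - 1/(108 + J))
-2935268 - y(-963) = -2935268 - (323 + 3*(-963))/(108 - 963) = -2935268 - (323 - 2889)/(-855) = -2935268 - (-1)*(-2566)/855 = -2935268 - 1*2566/855 = -2935268 - 2566/855 = -2509656706/855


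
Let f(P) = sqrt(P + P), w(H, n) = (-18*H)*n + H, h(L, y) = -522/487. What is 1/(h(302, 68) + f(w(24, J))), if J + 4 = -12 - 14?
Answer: 42369/1026422018 + 237169*sqrt(1623)/1539633027 ≈ 0.0062471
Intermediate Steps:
h(L, y) = -522/487 (h(L, y) = -522*1/487 = -522/487)
J = -30 (J = -4 + (-12 - 14) = -4 - 26 = -30)
w(H, n) = H - 18*H*n (w(H, n) = -18*H*n + H = H - 18*H*n)
f(P) = sqrt(2)*sqrt(P) (f(P) = sqrt(2*P) = sqrt(2)*sqrt(P))
1/(h(302, 68) + f(w(24, J))) = 1/(-522/487 + sqrt(2)*sqrt(24*(1 - 18*(-30)))) = 1/(-522/487 + sqrt(2)*sqrt(24*(1 + 540))) = 1/(-522/487 + sqrt(2)*sqrt(24*541)) = 1/(-522/487 + sqrt(2)*sqrt(12984)) = 1/(-522/487 + sqrt(2)*(2*sqrt(3246))) = 1/(-522/487 + 4*sqrt(1623))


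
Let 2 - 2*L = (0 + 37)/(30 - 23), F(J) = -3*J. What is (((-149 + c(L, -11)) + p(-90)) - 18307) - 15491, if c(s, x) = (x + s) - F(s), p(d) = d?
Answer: -238382/7 ≈ -34055.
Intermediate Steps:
L = -23/14 (L = 1 - (0 + 37)/(2*(30 - 23)) = 1 - 37/(2*7) = 1 - 1/2*37/7 = 1 - 37/14 = -23/14 ≈ -1.6429)
c(s, x) = x + 4*s (c(s, x) = (x + s) - (-3)*s = (s + x) + 3*s = x + 4*s)
(((-149 + c(L, -11)) + p(-90)) - 18307) - 15491 = (((-149 + (-11 + 4*(-23/14))) - 90) - 18307) - 15491 = (((-149 + (-11 - 46/7)) - 90) - 18307) - 15491 = (((-149 - 123/7) - 90) - 18307) - 15491 = ((-1166/7 - 90) - 18307) - 15491 = (-1796/7 - 18307) - 15491 = -129945/7 - 15491 = -238382/7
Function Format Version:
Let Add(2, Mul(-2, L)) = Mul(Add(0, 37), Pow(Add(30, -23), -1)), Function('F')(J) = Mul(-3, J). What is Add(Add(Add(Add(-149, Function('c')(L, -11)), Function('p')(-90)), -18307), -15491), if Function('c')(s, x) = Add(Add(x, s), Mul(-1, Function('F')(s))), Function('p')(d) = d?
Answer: Rational(-238382, 7) ≈ -34055.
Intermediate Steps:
L = Rational(-23, 14) (L = Add(1, Mul(Rational(-1, 2), Mul(Add(0, 37), Pow(Add(30, -23), -1)))) = Add(1, Mul(Rational(-1, 2), Mul(37, Pow(7, -1)))) = Add(1, Mul(Rational(-1, 2), Mul(37, Rational(1, 7)))) = Add(1, Mul(Rational(-1, 2), Rational(37, 7))) = Add(1, Rational(-37, 14)) = Rational(-23, 14) ≈ -1.6429)
Function('c')(s, x) = Add(x, Mul(4, s)) (Function('c')(s, x) = Add(Add(x, s), Mul(-1, Mul(-3, s))) = Add(Add(s, x), Mul(3, s)) = Add(x, Mul(4, s)))
Add(Add(Add(Add(-149, Function('c')(L, -11)), Function('p')(-90)), -18307), -15491) = Add(Add(Add(Add(-149, Add(-11, Mul(4, Rational(-23, 14)))), -90), -18307), -15491) = Add(Add(Add(Add(-149, Add(-11, Rational(-46, 7))), -90), -18307), -15491) = Add(Add(Add(Add(-149, Rational(-123, 7)), -90), -18307), -15491) = Add(Add(Add(Rational(-1166, 7), -90), -18307), -15491) = Add(Add(Rational(-1796, 7), -18307), -15491) = Add(Rational(-129945, 7), -15491) = Rational(-238382, 7)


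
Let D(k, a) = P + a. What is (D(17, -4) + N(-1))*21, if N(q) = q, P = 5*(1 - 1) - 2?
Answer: -147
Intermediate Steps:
P = -2 (P = 5*0 - 2 = 0 - 2 = -2)
D(k, a) = -2 + a
(D(17, -4) + N(-1))*21 = ((-2 - 4) - 1)*21 = (-6 - 1)*21 = -7*21 = -147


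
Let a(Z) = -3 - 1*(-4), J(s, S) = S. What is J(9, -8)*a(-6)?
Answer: -8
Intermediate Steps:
a(Z) = 1 (a(Z) = -3 + 4 = 1)
J(9, -8)*a(-6) = -8*1 = -8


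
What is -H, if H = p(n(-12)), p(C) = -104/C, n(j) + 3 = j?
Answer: -104/15 ≈ -6.9333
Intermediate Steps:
n(j) = -3 + j
H = 104/15 (H = -104/(-3 - 12) = -104/(-15) = -104*(-1/15) = 104/15 ≈ 6.9333)
-H = -1*104/15 = -104/15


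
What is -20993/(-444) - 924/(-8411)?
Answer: 176982379/3734484 ≈ 47.391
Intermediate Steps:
-20993/(-444) - 924/(-8411) = -20993*(-1/444) - 924*(-1/8411) = 20993/444 + 924/8411 = 176982379/3734484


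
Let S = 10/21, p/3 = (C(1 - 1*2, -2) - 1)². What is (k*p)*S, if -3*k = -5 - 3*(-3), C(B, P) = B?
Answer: -160/21 ≈ -7.6190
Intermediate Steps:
k = -4/3 (k = -(-5 - 3*(-3))/3 = -(-5 + 9)/3 = -⅓*4 = -4/3 ≈ -1.3333)
p = 12 (p = 3*((1 - 1*2) - 1)² = 3*((1 - 2) - 1)² = 3*(-1 - 1)² = 3*(-2)² = 3*4 = 12)
S = 10/21 (S = 10*(1/21) = 10/21 ≈ 0.47619)
(k*p)*S = -4/3*12*(10/21) = -16*10/21 = -160/21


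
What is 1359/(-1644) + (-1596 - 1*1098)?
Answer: -1476765/548 ≈ -2694.8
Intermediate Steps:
1359/(-1644) + (-1596 - 1*1098) = 1359*(-1/1644) + (-1596 - 1098) = -453/548 - 2694 = -1476765/548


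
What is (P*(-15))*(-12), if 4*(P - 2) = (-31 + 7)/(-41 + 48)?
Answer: 1440/7 ≈ 205.71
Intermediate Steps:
P = 8/7 (P = 2 + ((-31 + 7)/(-41 + 48))/4 = 2 + (-24/7)/4 = 2 + (-24*⅐)/4 = 2 + (¼)*(-24/7) = 2 - 6/7 = 8/7 ≈ 1.1429)
(P*(-15))*(-12) = ((8/7)*(-15))*(-12) = -120/7*(-12) = 1440/7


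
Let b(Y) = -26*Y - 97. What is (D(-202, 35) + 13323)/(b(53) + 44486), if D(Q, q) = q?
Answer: 13358/43011 ≈ 0.31057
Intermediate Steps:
b(Y) = -97 - 26*Y
(D(-202, 35) + 13323)/(b(53) + 44486) = (35 + 13323)/((-97 - 26*53) + 44486) = 13358/((-97 - 1378) + 44486) = 13358/(-1475 + 44486) = 13358/43011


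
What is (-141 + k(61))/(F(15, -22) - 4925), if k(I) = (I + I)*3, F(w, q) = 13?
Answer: -225/4912 ≈ -0.045806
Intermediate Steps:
k(I) = 6*I (k(I) = (2*I)*3 = 6*I)
(-141 + k(61))/(F(15, -22) - 4925) = (-141 + 6*61)/(13 - 4925) = (-141 + 366)/(-4912) = 225*(-1/4912) = -225/4912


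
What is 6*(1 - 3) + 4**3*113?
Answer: 7220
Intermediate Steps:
6*(1 - 3) + 4**3*113 = 6*(-2) + 64*113 = -12 + 7232 = 7220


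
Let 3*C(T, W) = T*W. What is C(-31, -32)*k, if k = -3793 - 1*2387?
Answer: -2043520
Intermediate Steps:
C(T, W) = T*W/3 (C(T, W) = (T*W)/3 = T*W/3)
k = -6180 (k = -3793 - 2387 = -6180)
C(-31, -32)*k = ((⅓)*(-31)*(-32))*(-6180) = (992/3)*(-6180) = -2043520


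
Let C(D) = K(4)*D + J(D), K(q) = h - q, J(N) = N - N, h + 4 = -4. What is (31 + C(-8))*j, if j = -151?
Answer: -19177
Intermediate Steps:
h = -8 (h = -4 - 4 = -8)
J(N) = 0
K(q) = -8 - q
C(D) = -12*D (C(D) = (-8 - 1*4)*D + 0 = (-8 - 4)*D + 0 = -12*D + 0 = -12*D)
(31 + C(-8))*j = (31 - 12*(-8))*(-151) = (31 + 96)*(-151) = 127*(-151) = -19177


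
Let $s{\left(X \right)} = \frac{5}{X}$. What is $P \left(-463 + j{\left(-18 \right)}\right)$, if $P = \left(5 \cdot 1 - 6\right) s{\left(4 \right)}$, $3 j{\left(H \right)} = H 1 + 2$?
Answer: $\frac{7025}{12} \approx 585.42$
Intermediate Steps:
$j{\left(H \right)} = \frac{2}{3} + \frac{H}{3}$ ($j{\left(H \right)} = \frac{H 1 + 2}{3} = \frac{H + 2}{3} = \frac{2 + H}{3} = \frac{2}{3} + \frac{H}{3}$)
$P = - \frac{5}{4}$ ($P = \left(5 \cdot 1 - 6\right) \frac{5}{4} = \left(5 - 6\right) 5 \cdot \frac{1}{4} = \left(-1\right) \frac{5}{4} = - \frac{5}{4} \approx -1.25$)
$P \left(-463 + j{\left(-18 \right)}\right) = - \frac{5 \left(-463 + \left(\frac{2}{3} + \frac{1}{3} \left(-18\right)\right)\right)}{4} = - \frac{5 \left(-463 + \left(\frac{2}{3} - 6\right)\right)}{4} = - \frac{5 \left(-463 - \frac{16}{3}\right)}{4} = \left(- \frac{5}{4}\right) \left(- \frac{1405}{3}\right) = \frac{7025}{12}$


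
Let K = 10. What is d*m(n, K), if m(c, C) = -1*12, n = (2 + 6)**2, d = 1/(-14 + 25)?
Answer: -12/11 ≈ -1.0909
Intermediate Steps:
d = 1/11 ≈ 0.090909
n = 64 (n = 8**2 = 64)
m(c, C) = -12
d*m(n, K) = (1/11)*(-12) = -12/11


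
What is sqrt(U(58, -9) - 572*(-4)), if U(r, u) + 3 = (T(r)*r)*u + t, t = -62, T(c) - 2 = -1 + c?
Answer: 15*I*sqrt(127) ≈ 169.04*I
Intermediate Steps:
T(c) = 1 + c (T(c) = 2 + (-1 + c) = 1 + c)
U(r, u) = -65 + r*u*(1 + r) (U(r, u) = -3 + (((1 + r)*r)*u - 62) = -3 + ((r*(1 + r))*u - 62) = -3 + (r*u*(1 + r) - 62) = -3 + (-62 + r*u*(1 + r)) = -65 + r*u*(1 + r))
sqrt(U(58, -9) - 572*(-4)) = sqrt((-65 + 58*(-9)*(1 + 58)) - 572*(-4)) = sqrt((-65 + 58*(-9)*59) + 2288) = sqrt((-65 - 30798) + 2288) = sqrt(-30863 + 2288) = sqrt(-28575) = 15*I*sqrt(127)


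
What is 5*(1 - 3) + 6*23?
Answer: 128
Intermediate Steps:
5*(1 - 3) + 6*23 = 5*(-2) + 138 = -10 + 138 = 128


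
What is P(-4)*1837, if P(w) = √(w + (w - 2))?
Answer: 1837*I*√10 ≈ 5809.1*I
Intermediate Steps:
P(w) = √(-2 + 2*w) (P(w) = √(w + (-2 + w)) = √(-2 + 2*w))
P(-4)*1837 = √(-2 + 2*(-4))*1837 = √(-2 - 8)*1837 = √(-10)*1837 = (I*√10)*1837 = 1837*I*√10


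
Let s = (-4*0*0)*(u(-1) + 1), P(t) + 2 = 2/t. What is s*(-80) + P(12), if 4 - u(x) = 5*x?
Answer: -11/6 ≈ -1.8333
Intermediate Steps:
P(t) = -2 + 2/t
u(x) = 4 - 5*x
s = 0 (s = (-4*0*0)*((4 - 5*(-1)) + 1) = (0*0)*((4 + 5) + 1) = 0*(9 + 1) = 0*10 = 0)
s*(-80) + P(12) = 0*(-80) + (-2 + 2/12) = 0 + (-2 + 2*(1/12)) = 0 + (-2 + ⅙) = 0 - 11/6 = -11/6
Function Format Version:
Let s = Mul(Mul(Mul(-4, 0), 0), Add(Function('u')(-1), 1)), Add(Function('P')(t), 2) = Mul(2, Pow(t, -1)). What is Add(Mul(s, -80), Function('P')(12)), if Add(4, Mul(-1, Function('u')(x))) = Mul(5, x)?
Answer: Rational(-11, 6) ≈ -1.8333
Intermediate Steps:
Function('P')(t) = Add(-2, Mul(2, Pow(t, -1)))
Function('u')(x) = Add(4, Mul(-5, x)) (Function('u')(x) = Add(4, Mul(-1, Mul(5, x))) = Add(4, Mul(-5, x)))
s = 0 (s = Mul(Mul(Mul(-4, 0), 0), Add(Add(4, Mul(-5, -1)), 1)) = Mul(Mul(0, 0), Add(Add(4, 5), 1)) = Mul(0, Add(9, 1)) = Mul(0, 10) = 0)
Add(Mul(s, -80), Function('P')(12)) = Add(Mul(0, -80), Add(-2, Mul(2, Pow(12, -1)))) = Add(0, Add(-2, Mul(2, Rational(1, 12)))) = Add(0, Add(-2, Rational(1, 6))) = Add(0, Rational(-11, 6)) = Rational(-11, 6)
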